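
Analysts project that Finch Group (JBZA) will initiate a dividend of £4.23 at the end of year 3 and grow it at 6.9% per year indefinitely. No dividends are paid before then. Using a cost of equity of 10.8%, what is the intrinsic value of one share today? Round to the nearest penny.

Deferred-dividend DDM. At t=2 the remaining stream is a growing perpetuity with first payment D_3 = 4.23.
V_2 = D_3/(r−g) = 4.23/(0.108−0.069) = 108.4615
P₀ = V_2/(1+r)^2 = 108.4615/(1+0.108)^2 = 88.3479

£88.35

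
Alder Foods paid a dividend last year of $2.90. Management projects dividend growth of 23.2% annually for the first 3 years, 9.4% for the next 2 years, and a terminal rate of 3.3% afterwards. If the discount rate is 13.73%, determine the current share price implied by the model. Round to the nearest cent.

$50.97

Three-stage DDM. Project D₁…D_5; terminal Gordon value at t=5 with g = 0.033; discount at r = 0.1373.
D_1 = 3.5728
D_2 = 4.4017
D_3 = 5.4229
D_4 = 5.9326
D_5 = 6.4903
TV_5 = 6.7045/(0.1373−0.033) = 64.2807
P₀ = Σ Dₜ/(1+r)ᵗ + TV_5/(1+r)^5 = 50.9717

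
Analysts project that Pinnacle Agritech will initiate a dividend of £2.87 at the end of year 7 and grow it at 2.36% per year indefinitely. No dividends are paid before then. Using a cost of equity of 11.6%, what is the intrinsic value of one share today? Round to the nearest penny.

Deferred-dividend DDM. At t=6 the remaining stream is a growing perpetuity with first payment D_7 = 2.87.
V_6 = D_7/(r−g) = 2.87/(0.116−0.0236) = 31.0606
P₀ = V_6/(1+r)^6 = 31.0606/(1+0.116)^6 = 16.0777

£16.08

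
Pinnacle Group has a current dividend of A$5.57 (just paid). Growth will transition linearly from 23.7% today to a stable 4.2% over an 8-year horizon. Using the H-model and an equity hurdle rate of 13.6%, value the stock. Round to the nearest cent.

A$107.96

H-model: P₀ = D₀[(1+g_L) + H(g_S−g_L)]/(r−g_L), with H = 8/2 = 4.
P₀ = 5.57 × [(1+0.042) + 4×(0.237−0.042)] / (0.136−0.042)
   = 5.57 × 1.8220 / 0.094 = 107.9632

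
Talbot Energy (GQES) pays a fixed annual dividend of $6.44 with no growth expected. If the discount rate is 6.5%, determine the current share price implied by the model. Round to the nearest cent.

Zero-growth DDM (perpetuity): P₀ = D/r = 6.44 / 0.065 = 99.0769

$99.08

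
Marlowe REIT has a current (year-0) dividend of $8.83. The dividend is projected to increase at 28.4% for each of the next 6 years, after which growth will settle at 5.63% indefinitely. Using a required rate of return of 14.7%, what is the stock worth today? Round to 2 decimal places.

Two-stage DDM. Project D₁…D_6 at 0.284, terminal growth 0.0563, discount at r = 0.147.
D_1 = 11.3377
D_2 = 14.5576
D_3 = 18.6920
D_4 = 24.0005
D_5 = 30.8167
D_6 = 39.5686
Terminal value at t=6: TV = D_7/(r−g) = 41.7963/(0.147−0.0563) = 460.8195
P₀ = 11.3377/(1+0.147)^1 + 14.5576/(1+0.147)^2 + 18.6920/(1+0.147)^3 + 24.0005/(1+0.147)^4 + 30.8167/(1+0.147)^5 + 39.5686/(1+0.147)^6 + 460.8195/(1+0.147)^6 = 282.4750

$282.48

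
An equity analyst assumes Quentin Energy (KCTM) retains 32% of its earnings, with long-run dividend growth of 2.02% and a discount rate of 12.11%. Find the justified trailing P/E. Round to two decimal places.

Payout ratio b = 1 − 0.32 = 0.68.
Justified trailing P/E = b(1+g)/(r−g) = 0.68×(1+0.0202)/(0.1211−0.0202) = 6.8755

6.88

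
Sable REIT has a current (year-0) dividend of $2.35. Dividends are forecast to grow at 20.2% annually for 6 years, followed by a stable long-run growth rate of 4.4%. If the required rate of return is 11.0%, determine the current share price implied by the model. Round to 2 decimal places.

Two-stage DDM. Project D₁…D_6 at 0.202, terminal growth 0.044, discount at r = 0.11.
D_1 = 2.8247
D_2 = 3.3953
D_3 = 4.0811
D_4 = 4.9055
D_5 = 5.8964
D_6 = 7.0875
Terminal value at t=6: TV = D_7/(r−g) = 7.3994/(0.11−0.044) = 112.1118
P₀ = 2.8247/(1+0.11)^1 + 3.3953/(1+0.11)^2 + 4.0811/(1+0.11)^3 + 4.9055/(1+0.11)^4 + 5.8964/(1+0.11)^5 + 7.0875/(1+0.11)^6 + 112.1118/(1+0.11)^6 = 78.7441

$78.74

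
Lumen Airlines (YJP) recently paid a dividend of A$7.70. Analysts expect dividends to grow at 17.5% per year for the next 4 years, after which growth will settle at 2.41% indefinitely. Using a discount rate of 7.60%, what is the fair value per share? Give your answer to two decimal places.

Two-stage DDM. Project D₁…D_4 at 0.175, terminal growth 0.0241, discount at r = 0.076.
D_1 = 9.0475
D_2 = 10.6308
D_3 = 12.4912
D_4 = 14.6772
Terminal value at t=4: TV = D_5/(r−g) = 15.0309/(0.076−0.0241) = 289.6124
P₀ = 9.0475/(1+0.076)^1 + 10.6308/(1+0.076)^2 + 12.4912/(1+0.076)^3 + 14.6772/(1+0.076)^4 + 289.6124/(1+0.076)^4 = 254.6238

A$254.62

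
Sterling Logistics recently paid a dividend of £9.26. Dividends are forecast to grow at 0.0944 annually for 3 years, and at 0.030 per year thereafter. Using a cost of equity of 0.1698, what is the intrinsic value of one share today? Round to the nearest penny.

£80.21

Two-stage DDM. Project D₁…D_3 at 0.0944, terminal growth 0.03, discount at r = 0.1698.
D_1 = 10.1341
D_2 = 11.0908
D_3 = 12.1378
Terminal value at t=3: TV = D_4/(r−g) = 12.5019/(0.1698−0.03) = 89.4271
P₀ = 10.1341/(1+0.1698)^1 + 11.0908/(1+0.1698)^2 + 12.1378/(1+0.1698)^3 + 89.4271/(1+0.1698)^3 = 80.2146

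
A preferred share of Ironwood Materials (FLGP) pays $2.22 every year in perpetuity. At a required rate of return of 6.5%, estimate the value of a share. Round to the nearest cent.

$34.15

Zero-growth DDM (perpetuity): P₀ = D/r = 2.22 / 0.065 = 34.1538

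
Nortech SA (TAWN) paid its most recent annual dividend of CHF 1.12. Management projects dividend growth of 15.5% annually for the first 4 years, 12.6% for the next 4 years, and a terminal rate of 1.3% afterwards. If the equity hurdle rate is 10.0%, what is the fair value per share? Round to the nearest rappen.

Three-stage DDM. Project D₁…D_8; terminal Gordon value at t=8 with g = 0.013; discount at r = 0.1.
D_1 = 1.2936
D_2 = 1.4941
D_3 = 1.7257
D_4 = 1.9932
D_5 = 2.2443
D_6 = 2.5271
D_7 = 2.8455
D_8 = 3.2041
TV_8 = 3.2457/(0.1−0.013) = 37.3069
P₀ = Σ Dₜ/(1+r)ᵗ + TV_8/(1+r)^8 = 28.2476

CHF 28.25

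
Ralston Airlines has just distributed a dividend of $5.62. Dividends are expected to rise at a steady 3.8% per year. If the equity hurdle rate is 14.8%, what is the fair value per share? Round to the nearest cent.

Gordon growth model: P₀ = D₁/(r − g). D₁ = 5.62 × (1 + 0.038) = 5.8336.
P₀ = 5.8336 / (0.148 − 0.038) = 5.8336 / 0.11 = 53.0324

$53.03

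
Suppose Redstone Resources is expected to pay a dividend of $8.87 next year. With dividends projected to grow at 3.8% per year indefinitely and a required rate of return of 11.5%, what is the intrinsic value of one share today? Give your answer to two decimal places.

$115.19

Gordon growth model: P₀ = D₁/(r − g), with D₁ = 8.87 given directly.
P₀ = 8.8700 / (0.115 − 0.038) = 8.8700 / 0.077 = 115.1948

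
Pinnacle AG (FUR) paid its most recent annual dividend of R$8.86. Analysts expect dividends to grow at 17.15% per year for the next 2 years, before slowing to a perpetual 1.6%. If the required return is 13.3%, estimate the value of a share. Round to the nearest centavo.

R$100.89

Two-stage DDM. Project D₁…D_2 at 0.1715, terminal growth 0.016, discount at r = 0.133.
D_1 = 10.3795
D_2 = 12.1596
Terminal value at t=2: TV = D_3/(r−g) = 12.3541/(0.133−0.016) = 105.5908
P₀ = 10.3795/(1+0.133)^1 + 12.1596/(1+0.133)^2 + 105.5908/(1+0.133)^2 = 100.8892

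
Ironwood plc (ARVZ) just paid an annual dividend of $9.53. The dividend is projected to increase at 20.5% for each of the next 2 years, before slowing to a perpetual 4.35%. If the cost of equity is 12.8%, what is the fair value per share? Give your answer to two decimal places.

$155.36

Two-stage DDM. Project D₁…D_2 at 0.205, terminal growth 0.0435, discount at r = 0.128.
D_1 = 11.4836
D_2 = 13.8378
Terminal value at t=2: TV = D_3/(r−g) = 14.4397/(0.128−0.0435) = 170.8845
P₀ = 11.4836/(1+0.128)^1 + 13.8378/(1+0.128)^2 + 170.8845/(1+0.128)^2 = 155.3587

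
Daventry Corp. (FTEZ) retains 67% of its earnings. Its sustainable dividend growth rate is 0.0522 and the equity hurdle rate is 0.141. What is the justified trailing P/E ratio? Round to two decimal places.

Payout ratio b = 1 − 0.67 = 0.33.
Justified trailing P/E = b(1+g)/(r−g) = 0.33×(1+0.0522)/(0.141−0.0522) = 3.9102

3.91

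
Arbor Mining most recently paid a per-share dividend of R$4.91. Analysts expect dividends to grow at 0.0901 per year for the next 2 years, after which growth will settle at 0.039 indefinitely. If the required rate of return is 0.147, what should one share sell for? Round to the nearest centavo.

R$51.77

Two-stage DDM. Project D₁…D_2 at 0.0901, terminal growth 0.039, discount at r = 0.147.
D_1 = 5.3524
D_2 = 5.8346
Terminal value at t=2: TV = D_3/(r−g) = 6.0622/(0.147−0.039) = 56.1314
P₀ = 5.3524/(1+0.147)^1 + 5.8346/(1+0.147)^2 + 56.1314/(1+0.147)^2 = 51.7671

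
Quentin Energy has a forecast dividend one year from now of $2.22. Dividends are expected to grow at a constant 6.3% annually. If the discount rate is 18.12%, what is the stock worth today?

Gordon growth model: P₀ = D₁/(r − g), with D₁ = 2.22 given directly.
P₀ = 2.2200 / (0.1812 − 0.063) = 2.2200 / 0.1182 = 18.7817

$18.78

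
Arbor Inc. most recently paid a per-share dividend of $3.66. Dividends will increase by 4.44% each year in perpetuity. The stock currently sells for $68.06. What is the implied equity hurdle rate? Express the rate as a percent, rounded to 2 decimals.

10.06%

Rearranging the constant-growth DDM: r = D₁/P₀ + g.
D₁ = 3.66 × (1 + 0.0444) = 3.8225.
r = 3.8225 / 68.06 + 0.0444 = 0.05616 + 0.0444 = 0.10056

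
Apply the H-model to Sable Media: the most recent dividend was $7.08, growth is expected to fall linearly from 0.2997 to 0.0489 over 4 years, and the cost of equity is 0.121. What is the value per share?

H-model: P₀ = D₀[(1+g_L) + H(g_S−g_L)]/(r−g_L), with H = 4/2 = 2.
P₀ = 7.08 × [(1+0.0489) + 2×(0.2997−0.0489)] / (0.121−0.0489)
   = 7.08 × 1.5505 / 0.0721 = 152.2544

$152.25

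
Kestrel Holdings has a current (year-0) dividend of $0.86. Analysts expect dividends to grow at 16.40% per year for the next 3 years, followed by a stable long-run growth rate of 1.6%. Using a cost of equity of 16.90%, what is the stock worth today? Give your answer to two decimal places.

$8.20

Two-stage DDM. Project D₁…D_3 at 0.164, terminal growth 0.016, discount at r = 0.169.
D_1 = 1.0010
D_2 = 1.1652
D_3 = 1.3563
Terminal value at t=3: TV = D_4/(r−g) = 1.3780/(0.169−0.016) = 9.0066
P₀ = 1.0010/(1+0.169)^1 + 1.1652/(1+0.169)^2 + 1.3563/(1+0.169)^3 + 9.0066/(1+0.169)^3 = 8.1959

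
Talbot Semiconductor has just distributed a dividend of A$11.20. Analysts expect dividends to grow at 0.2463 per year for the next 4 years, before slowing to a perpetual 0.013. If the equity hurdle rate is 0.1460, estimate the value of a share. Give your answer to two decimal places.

Two-stage DDM. Project D₁…D_4 at 0.2463, terminal growth 0.013, discount at r = 0.146.
D_1 = 13.9586
D_2 = 17.3966
D_3 = 21.6813
D_4 = 27.0214
Terminal value at t=4: TV = D_5/(r−g) = 27.3727/(0.146−0.013) = 205.8099
P₀ = 13.9586/(1+0.146)^1 + 17.3966/(1+0.146)^2 + 21.6813/(1+0.146)^3 + 27.0214/(1+0.146)^4 + 205.8099/(1+0.146)^4 = 174.8226

A$174.82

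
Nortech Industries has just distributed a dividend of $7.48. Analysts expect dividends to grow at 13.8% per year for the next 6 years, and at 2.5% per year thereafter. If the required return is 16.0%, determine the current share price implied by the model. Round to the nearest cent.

Two-stage DDM. Project D₁…D_6 at 0.138, terminal growth 0.025, discount at r = 0.16.
D_1 = 8.5122
D_2 = 9.6869
D_3 = 11.0237
D_4 = 12.5450
D_5 = 14.2762
D_6 = 16.2463
Terminal value at t=6: TV = D_7/(r−g) = 16.6525/(0.16−0.025) = 123.3517
P₀ = 8.5122/(1+0.16)^1 + 9.6869/(1+0.16)^2 + 11.0237/(1+0.16)^3 + 12.5450/(1+0.16)^4 + 14.2762/(1+0.16)^5 + 16.2463/(1+0.16)^6 + 123.3517/(1+0.16)^6 = 92.6221

$92.62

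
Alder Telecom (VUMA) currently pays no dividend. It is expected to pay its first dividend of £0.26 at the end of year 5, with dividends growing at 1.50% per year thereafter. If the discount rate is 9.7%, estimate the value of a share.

£2.19

Deferred-dividend DDM. At t=4 the remaining stream is a growing perpetuity with first payment D_5 = 0.26.
V_4 = D_5/(r−g) = 0.26/(0.097−0.015) = 3.1707
P₀ = V_4/(1+r)^4 = 3.1707/(1+0.097)^4 = 2.1894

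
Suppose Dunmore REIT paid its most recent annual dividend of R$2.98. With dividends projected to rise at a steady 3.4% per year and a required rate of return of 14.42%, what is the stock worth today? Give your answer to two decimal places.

R$27.96

Gordon growth model: P₀ = D₁/(r − g). D₁ = 2.98 × (1 + 0.034) = 3.0813.
P₀ = 3.0813 / (0.1442 − 0.034) = 3.0813 / 0.1102 = 27.9612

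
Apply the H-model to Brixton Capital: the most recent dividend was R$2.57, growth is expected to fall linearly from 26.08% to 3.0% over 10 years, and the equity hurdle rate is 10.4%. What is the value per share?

H-model: P₀ = D₀[(1+g_L) + H(g_S−g_L)]/(r−g_L), with H = 10/2 = 5.
P₀ = 2.57 × [(1+0.03) + 5×(0.2608−0.03)] / (0.104−0.03)
   = 2.57 × 2.1840 / 0.074 = 75.8497

R$75.85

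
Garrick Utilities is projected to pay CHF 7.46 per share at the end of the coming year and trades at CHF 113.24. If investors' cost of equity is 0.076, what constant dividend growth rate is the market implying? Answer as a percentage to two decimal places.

From P₀ = D₁/(r − g), the implied growth is g = r − D₁/P₀.
g = 0.076 − 7.46/113.24 = 0.076 − 0.06588 = 0.01012

1.01%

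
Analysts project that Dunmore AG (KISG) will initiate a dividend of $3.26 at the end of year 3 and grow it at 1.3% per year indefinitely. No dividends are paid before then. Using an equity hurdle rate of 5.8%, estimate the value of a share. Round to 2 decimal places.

$64.72

Deferred-dividend DDM. At t=2 the remaining stream is a growing perpetuity with first payment D_3 = 3.26.
V_2 = D_3/(r−g) = 3.26/(0.058−0.013) = 72.4444
P₀ = V_2/(1+r)^2 = 72.4444/(1+0.058)^2 = 64.7193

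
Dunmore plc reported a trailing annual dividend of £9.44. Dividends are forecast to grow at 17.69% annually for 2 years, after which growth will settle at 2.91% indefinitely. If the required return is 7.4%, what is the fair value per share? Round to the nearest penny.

£281.49

Two-stage DDM. Project D₁…D_2 at 0.1769, terminal growth 0.0291, discount at r = 0.074.
D_1 = 11.1099
D_2 = 13.0753
Terminal value at t=2: TV = D_3/(r−g) = 13.4558/(0.074−0.0291) = 299.6832
P₀ = 11.1099/(1+0.074)^1 + 13.0753/(1+0.074)^2 + 299.6832/(1+0.074)^2 = 281.4888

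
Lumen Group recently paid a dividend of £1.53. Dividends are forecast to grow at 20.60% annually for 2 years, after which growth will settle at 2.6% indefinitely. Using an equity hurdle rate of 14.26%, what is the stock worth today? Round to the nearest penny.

£18.32

Two-stage DDM. Project D₁…D_2 at 0.206, terminal growth 0.026, discount at r = 0.1426.
D_1 = 1.8452
D_2 = 2.2253
Terminal value at t=2: TV = D_3/(r−g) = 2.2831/(0.1426−0.026) = 19.5810
P₀ = 1.8452/(1+0.1426)^1 + 2.2253/(1+0.1426)^2 + 19.5810/(1+0.1426)^2 = 18.3178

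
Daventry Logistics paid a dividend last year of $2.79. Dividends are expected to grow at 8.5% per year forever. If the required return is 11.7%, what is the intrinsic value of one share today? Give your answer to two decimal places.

Gordon growth model: P₀ = D₁/(r − g). D₁ = 2.79 × (1 + 0.085) = 3.0271.
P₀ = 3.0271 / (0.117 − 0.085) = 3.0271 / 0.032 = 94.5984

$94.60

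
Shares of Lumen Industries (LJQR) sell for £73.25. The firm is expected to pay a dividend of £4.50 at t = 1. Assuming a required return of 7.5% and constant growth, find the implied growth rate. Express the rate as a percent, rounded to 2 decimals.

1.36%

From P₀ = D₁/(r − g), the implied growth is g = r − D₁/P₀.
g = 0.075 − 4.50/73.25 = 0.075 − 0.06143 = 0.01357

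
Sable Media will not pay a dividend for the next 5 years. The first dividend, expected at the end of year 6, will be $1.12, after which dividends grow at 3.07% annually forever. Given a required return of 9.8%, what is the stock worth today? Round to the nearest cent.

Deferred-dividend DDM. At t=5 the remaining stream is a growing perpetuity with first payment D_6 = 1.12.
V_5 = D_6/(r−g) = 1.12/(0.098−0.0307) = 16.6419
P₀ = V_5/(1+r)^5 = 16.6419/(1+0.098)^5 = 10.4278

$10.43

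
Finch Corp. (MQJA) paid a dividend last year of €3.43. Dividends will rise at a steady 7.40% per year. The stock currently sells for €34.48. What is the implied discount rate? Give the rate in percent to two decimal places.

Rearranging the constant-growth DDM: r = D₁/P₀ + g.
D₁ = 3.43 × (1 + 0.074) = 3.6838.
r = 3.6838 / 34.48 + 0.074 = 0.10684 + 0.074 = 0.18084

18.08%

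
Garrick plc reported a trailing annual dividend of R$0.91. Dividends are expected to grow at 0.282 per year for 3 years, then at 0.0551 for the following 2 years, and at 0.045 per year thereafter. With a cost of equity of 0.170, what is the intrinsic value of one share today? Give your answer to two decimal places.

Three-stage DDM. Project D₁…D_5; terminal Gordon value at t=5 with g = 0.045; discount at r = 0.17.
D_1 = 1.1666
D_2 = 1.4956
D_3 = 1.9174
D_4 = 2.0230
D_5 = 2.1345
TV_5 = 2.2305/(0.17−0.045) = 17.8443
P₀ = Σ Dₜ/(1+r)ᵗ + TV_5/(1+r)^5 = 13.4789

R$13.48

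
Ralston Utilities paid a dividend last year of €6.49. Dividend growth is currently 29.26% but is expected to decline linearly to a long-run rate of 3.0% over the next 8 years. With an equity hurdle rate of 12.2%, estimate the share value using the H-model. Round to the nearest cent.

€146.76

H-model: P₀ = D₀[(1+g_L) + H(g_S−g_L)]/(r−g_L), with H = 8/2 = 4.
P₀ = 6.49 × [(1+0.03) + 4×(0.2926−0.03)] / (0.122−0.03)
   = 6.49 × 2.0804 / 0.092 = 146.7587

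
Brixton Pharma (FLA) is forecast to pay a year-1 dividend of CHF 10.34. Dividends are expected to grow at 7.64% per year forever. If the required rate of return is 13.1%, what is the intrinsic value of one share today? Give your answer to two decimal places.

CHF 189.38

Gordon growth model: P₀ = D₁/(r − g), with D₁ = 10.34 given directly.
P₀ = 10.3400 / (0.131 − 0.0764) = 10.3400 / 0.0546 = 189.3773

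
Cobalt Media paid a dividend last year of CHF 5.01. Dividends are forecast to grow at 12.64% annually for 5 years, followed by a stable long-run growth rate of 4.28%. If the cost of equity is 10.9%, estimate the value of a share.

Two-stage DDM. Project D₁…D_5 at 0.1264, terminal growth 0.0428, discount at r = 0.109.
D_1 = 5.6433
D_2 = 6.3566
D_3 = 7.1600
D_4 = 8.0651
D_5 = 9.0845
Terminal value at t=5: TV = D_6/(r−g) = 9.4733/(0.109−0.0428) = 143.1014
P₀ = 5.6433/(1+0.109)^1 + 6.3566/(1+0.109)^2 + 7.1600/(1+0.109)^3 + 8.0651/(1+0.109)^4 + 9.0845/(1+0.109)^5 + 143.1014/(1+0.109)^5 = 111.5614

CHF 111.56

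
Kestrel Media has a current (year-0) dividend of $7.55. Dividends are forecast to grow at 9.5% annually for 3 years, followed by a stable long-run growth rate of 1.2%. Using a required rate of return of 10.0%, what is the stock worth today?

$108.09

Two-stage DDM. Project D₁…D_3 at 0.095, terminal growth 0.012, discount at r = 0.1.
D_1 = 8.2672
D_2 = 9.0526
D_3 = 9.9126
Terminal value at t=3: TV = D_4/(r−g) = 10.0316/(0.1−0.012) = 113.9954
P₀ = 8.2672/(1+0.1)^1 + 9.0526/(1+0.1)^2 + 9.9126/(1+0.1)^3 + 113.9954/(1+0.1)^3 = 108.0911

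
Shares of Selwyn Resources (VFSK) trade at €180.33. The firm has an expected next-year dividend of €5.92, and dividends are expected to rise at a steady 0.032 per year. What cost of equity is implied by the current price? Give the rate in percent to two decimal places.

Rearranging the constant-growth DDM: r = D₁/P₀ + g.
r = 5.9200 / 180.33 + 0.032 = 0.03283 + 0.032 = 0.06483

6.48%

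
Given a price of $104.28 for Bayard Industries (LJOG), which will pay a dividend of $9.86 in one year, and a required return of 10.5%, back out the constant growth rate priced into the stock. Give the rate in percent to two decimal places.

From P₀ = D₁/(r − g), the implied growth is g = r − D₁/P₀.
g = 0.105 − 9.86/104.28 = 0.105 − 0.09455 = 0.01045

1.04%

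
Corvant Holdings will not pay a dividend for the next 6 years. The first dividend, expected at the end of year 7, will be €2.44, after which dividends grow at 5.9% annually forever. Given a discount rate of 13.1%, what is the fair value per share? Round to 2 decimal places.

€16.19

Deferred-dividend DDM. At t=6 the remaining stream is a growing perpetuity with first payment D_7 = 2.44.
V_6 = D_7/(r−g) = 2.44/(0.131−0.059) = 33.8889
P₀ = V_6/(1+r)^6 = 33.8889/(1+0.131)^6 = 16.1913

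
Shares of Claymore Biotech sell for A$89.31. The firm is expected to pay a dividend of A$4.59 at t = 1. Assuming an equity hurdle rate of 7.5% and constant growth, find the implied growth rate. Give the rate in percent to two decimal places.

2.36%

From P₀ = D₁/(r − g), the implied growth is g = r − D₁/P₀.
g = 0.075 − 4.59/89.31 = 0.075 − 0.05139 = 0.02361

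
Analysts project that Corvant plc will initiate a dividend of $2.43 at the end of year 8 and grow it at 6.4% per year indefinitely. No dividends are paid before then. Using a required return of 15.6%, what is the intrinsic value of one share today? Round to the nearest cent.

Deferred-dividend DDM. At t=7 the remaining stream is a growing perpetuity with first payment D_8 = 2.43.
V_7 = D_8/(r−g) = 2.43/(0.156−0.064) = 26.4130
P₀ = V_7/(1+r)^7 = 26.4130/(1+0.156)^7 = 9.5744

$9.57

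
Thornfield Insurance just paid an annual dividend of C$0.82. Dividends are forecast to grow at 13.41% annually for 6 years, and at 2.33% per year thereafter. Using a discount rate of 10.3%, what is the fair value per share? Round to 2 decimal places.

C$17.87

Two-stage DDM. Project D₁…D_6 at 0.1341, terminal growth 0.0233, discount at r = 0.103.
D_1 = 0.9300
D_2 = 1.0547
D_3 = 1.1961
D_4 = 1.3565
D_5 = 1.5384
D_6 = 1.7447
Terminal value at t=6: TV = D_7/(r−g) = 1.7854/(0.103−0.0233) = 22.4010
P₀ = 0.9300/(1+0.103)^1 + 1.0547/(1+0.103)^2 + 1.1961/(1+0.103)^3 + 1.3565/(1+0.103)^4 + 1.5384/(1+0.103)^5 + 1.7447/(1+0.103)^6 + 22.4010/(1+0.103)^6 = 17.8688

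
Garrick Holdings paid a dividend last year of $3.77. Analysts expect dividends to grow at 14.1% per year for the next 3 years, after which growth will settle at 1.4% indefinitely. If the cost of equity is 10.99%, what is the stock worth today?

Two-stage DDM. Project D₁…D_3 at 0.141, terminal growth 0.014, discount at r = 0.1099.
D_1 = 4.3016
D_2 = 4.9081
D_3 = 5.6001
Terminal value at t=3: TV = D_4/(r−g) = 5.6785/(0.1099−0.014) = 59.2131
P₀ = 4.3016/(1+0.1099)^1 + 4.9081/(1+0.1099)^2 + 5.6001/(1+0.1099)^3 + 59.2131/(1+0.1099)^3 = 55.2635

$55.26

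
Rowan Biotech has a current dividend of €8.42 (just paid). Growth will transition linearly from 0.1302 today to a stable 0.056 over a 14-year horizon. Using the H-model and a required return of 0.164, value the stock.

H-model: P₀ = D₀[(1+g_L) + H(g_S−g_L)]/(r−g_L), with H = 14/2 = 7.
P₀ = 8.42 × [(1+0.056) + 7×(0.1302−0.056)] / (0.164−0.056)
   = 8.42 × 1.5754 / 0.108 = 122.8229

€122.82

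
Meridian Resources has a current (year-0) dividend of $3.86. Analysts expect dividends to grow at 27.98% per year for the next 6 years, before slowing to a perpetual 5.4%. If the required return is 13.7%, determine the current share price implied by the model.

Two-stage DDM. Project D₁…D_6 at 0.2798, terminal growth 0.054, discount at r = 0.137.
D_1 = 4.9400
D_2 = 6.3222
D_3 = 8.0912
D_4 = 10.3551
D_5 = 13.2525
D_6 = 16.9606
Terminal value at t=6: TV = D_7/(r−g) = 17.8764/(0.137−0.054) = 215.3786
P₀ = 4.9400/(1+0.137)^1 + 6.3222/(1+0.137)^2 + 8.0912/(1+0.137)^3 + 10.3551/(1+0.137)^4 + 13.2525/(1+0.137)^5 + 16.9606/(1+0.137)^6 + 215.3786/(1+0.137)^6 = 135.4476

$135.45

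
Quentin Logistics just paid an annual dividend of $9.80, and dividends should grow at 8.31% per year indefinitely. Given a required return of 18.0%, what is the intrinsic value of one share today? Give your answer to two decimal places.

Gordon growth model: P₀ = D₁/(r − g). D₁ = 9.80 × (1 + 0.0831) = 10.6144.
P₀ = 10.6144 / (0.18 − 0.0831) = 10.6144 / 0.0969 = 109.5395

$109.54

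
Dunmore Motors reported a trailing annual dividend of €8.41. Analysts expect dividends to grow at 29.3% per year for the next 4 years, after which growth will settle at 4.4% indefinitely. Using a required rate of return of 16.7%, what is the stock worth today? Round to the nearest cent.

€151.33

Two-stage DDM. Project D₁…D_4 at 0.293, terminal growth 0.044, discount at r = 0.167.
D_1 = 10.8741
D_2 = 14.0603
D_3 = 18.1799
D_4 = 23.5066
Terminal value at t=4: TV = D_5/(r−g) = 24.5409/(0.167−0.044) = 199.5196
P₀ = 10.8741/(1+0.167)^1 + 14.0603/(1+0.167)^2 + 18.1799/(1+0.167)^3 + 23.5066/(1+0.167)^4 + 199.5196/(1+0.167)^4 = 151.3274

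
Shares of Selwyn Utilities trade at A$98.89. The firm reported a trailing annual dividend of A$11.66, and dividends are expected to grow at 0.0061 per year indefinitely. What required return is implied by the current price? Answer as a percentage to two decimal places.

12.47%

Rearranging the constant-growth DDM: r = D₁/P₀ + g.
D₁ = 11.66 × (1 + 0.0061) = 11.7311.
r = 11.7311 / 98.89 + 0.0061 = 0.11863 + 0.0061 = 0.12473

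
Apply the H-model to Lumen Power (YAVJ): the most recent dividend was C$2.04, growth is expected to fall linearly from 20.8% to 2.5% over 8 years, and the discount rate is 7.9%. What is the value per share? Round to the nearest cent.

C$66.38

H-model: P₀ = D₀[(1+g_L) + H(g_S−g_L)]/(r−g_L), with H = 8/2 = 4.
P₀ = 2.04 × [(1+0.025) + 4×(0.208−0.025)] / (0.079−0.025)
   = 2.04 × 1.7570 / 0.054 = 66.3756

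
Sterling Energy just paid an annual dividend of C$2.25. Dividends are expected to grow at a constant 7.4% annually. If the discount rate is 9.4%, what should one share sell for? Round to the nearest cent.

C$120.83

Gordon growth model: P₀ = D₁/(r − g). D₁ = 2.25 × (1 + 0.074) = 2.4165.
P₀ = 2.4165 / (0.094 − 0.074) = 2.4165 / 0.02 = 120.8250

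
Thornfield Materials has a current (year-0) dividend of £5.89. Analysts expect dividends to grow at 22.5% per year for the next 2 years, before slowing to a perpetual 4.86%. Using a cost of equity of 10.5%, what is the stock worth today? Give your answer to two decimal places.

£148.35

Two-stage DDM. Project D₁…D_2 at 0.225, terminal growth 0.0486, discount at r = 0.105.
D_1 = 7.2153
D_2 = 8.8387
Terminal value at t=2: TV = D_3/(r−g) = 9.2682/(0.105−0.0486) = 164.3305
P₀ = 7.2153/(1+0.105)^1 + 8.8387/(1+0.105)^2 + 164.3305/(1+0.105)^2 = 148.3524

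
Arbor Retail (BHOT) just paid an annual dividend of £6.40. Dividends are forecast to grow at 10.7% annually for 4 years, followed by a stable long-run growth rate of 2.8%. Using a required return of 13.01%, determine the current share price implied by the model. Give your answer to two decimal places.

£83.65

Two-stage DDM. Project D₁…D_4 at 0.107, terminal growth 0.028, discount at r = 0.1301.
D_1 = 7.0848
D_2 = 7.8429
D_3 = 8.6821
D_4 = 9.6110
Terminal value at t=4: TV = D_5/(r−g) = 9.8802/(0.1301−0.028) = 96.7694
P₀ = 7.0848/(1+0.1301)^1 + 7.8429/(1+0.1301)^2 + 8.6821/(1+0.1301)^3 + 9.6110/(1+0.1301)^4 + 96.7694/(1+0.1301)^4 = 83.6477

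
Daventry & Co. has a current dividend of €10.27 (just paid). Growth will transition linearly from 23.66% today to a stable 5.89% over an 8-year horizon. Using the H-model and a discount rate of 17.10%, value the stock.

€162.13

H-model: P₀ = D₀[(1+g_L) + H(g_S−g_L)]/(r−g_L), with H = 8/2 = 4.
P₀ = 10.27 × [(1+0.0589) + 4×(0.2366−0.0589)] / (0.171−0.0589)
   = 10.27 × 1.7697 / 0.1121 = 162.1304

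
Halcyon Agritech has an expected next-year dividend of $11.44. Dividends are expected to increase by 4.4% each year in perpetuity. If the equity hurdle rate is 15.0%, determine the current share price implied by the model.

$107.92

Gordon growth model: P₀ = D₁/(r − g), with D₁ = 11.44 given directly.
P₀ = 11.4400 / (0.15 − 0.044) = 11.4400 / 0.106 = 107.9245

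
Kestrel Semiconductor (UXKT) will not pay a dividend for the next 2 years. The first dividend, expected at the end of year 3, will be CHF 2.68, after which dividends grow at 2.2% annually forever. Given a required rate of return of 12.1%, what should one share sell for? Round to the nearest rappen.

CHF 21.54

Deferred-dividend DDM. At t=2 the remaining stream is a growing perpetuity with first payment D_3 = 2.68.
V_2 = D_3/(r−g) = 2.68/(0.121−0.022) = 27.0707
P₀ = V_2/(1+r)^2 = 27.0707/(1+0.121)^2 = 21.5421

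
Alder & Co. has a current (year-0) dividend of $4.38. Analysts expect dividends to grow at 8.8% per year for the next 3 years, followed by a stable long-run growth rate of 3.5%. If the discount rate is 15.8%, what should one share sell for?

$42.18

Two-stage DDM. Project D₁…D_3 at 0.088, terminal growth 0.035, discount at r = 0.158.
D_1 = 4.7654
D_2 = 5.1848
D_3 = 5.6411
Terminal value at t=3: TV = D_4/(r−g) = 5.8385/(0.158−0.035) = 47.4675
P₀ = 4.7654/(1+0.158)^1 + 5.1848/(1+0.158)^2 + 5.6411/(1+0.158)^3 + 47.4675/(1+0.158)^3 = 42.1827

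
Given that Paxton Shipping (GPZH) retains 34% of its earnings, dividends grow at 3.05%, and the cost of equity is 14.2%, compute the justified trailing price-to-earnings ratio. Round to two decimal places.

6.10

Payout ratio b = 1 − 0.34 = 0.66.
Justified trailing P/E = b(1+g)/(r−g) = 0.66×(1+0.0305)/(0.142−0.0305) = 6.0998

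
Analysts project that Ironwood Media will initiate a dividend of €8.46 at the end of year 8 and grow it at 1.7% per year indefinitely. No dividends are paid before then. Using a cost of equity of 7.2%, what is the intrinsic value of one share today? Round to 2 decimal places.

€94.55

Deferred-dividend DDM. At t=7 the remaining stream is a growing perpetuity with first payment D_8 = 8.46.
V_7 = D_8/(r−g) = 8.46/(0.072−0.017) = 153.8182
P₀ = V_7/(1+r)^7 = 153.8182/(1+0.072)^7 = 94.5462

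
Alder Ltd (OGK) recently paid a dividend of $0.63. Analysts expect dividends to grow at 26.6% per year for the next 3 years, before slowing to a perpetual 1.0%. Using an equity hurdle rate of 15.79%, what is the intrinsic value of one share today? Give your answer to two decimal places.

$7.89

Two-stage DDM. Project D₁…D_3 at 0.266, terminal growth 0.01, discount at r = 0.1579.
D_1 = 0.7976
D_2 = 1.0097
D_3 = 1.2783
Terminal value at t=3: TV = D_4/(r−g) = 1.2911/(0.1579−0.01) = 8.7296
P₀ = 0.7976/(1+0.1579)^1 + 1.0097/(1+0.1579)^2 + 1.2783/(1+0.1579)^3 + 8.7296/(1+0.1579)^3 = 7.8885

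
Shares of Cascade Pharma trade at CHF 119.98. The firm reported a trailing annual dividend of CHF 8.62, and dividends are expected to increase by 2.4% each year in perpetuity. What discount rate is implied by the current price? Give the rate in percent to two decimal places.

Rearranging the constant-growth DDM: r = D₁/P₀ + g.
D₁ = 8.62 × (1 + 0.024) = 8.8269.
r = 8.8269 / 119.98 + 0.024 = 0.07357 + 0.024 = 0.09757

9.76%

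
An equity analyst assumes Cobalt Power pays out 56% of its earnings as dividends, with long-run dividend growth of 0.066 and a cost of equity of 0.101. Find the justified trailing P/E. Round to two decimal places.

17.06

Justified trailing P/E = b(1+g)/(r−g) = 0.56×(1+0.066)/(0.101−0.066) = 17.0560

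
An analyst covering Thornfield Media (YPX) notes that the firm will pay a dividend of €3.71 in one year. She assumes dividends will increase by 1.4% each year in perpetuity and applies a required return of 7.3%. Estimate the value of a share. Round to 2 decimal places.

Gordon growth model: P₀ = D₁/(r − g), with D₁ = 3.71 given directly.
P₀ = 3.7100 / (0.073 − 0.014) = 3.7100 / 0.059 = 62.8814

€62.88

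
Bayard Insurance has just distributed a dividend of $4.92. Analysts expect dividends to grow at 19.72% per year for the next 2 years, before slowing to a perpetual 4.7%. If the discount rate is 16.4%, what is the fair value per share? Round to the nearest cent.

Two-stage DDM. Project D₁…D_2 at 0.1972, terminal growth 0.047, discount at r = 0.164.
D_1 = 5.8902
D_2 = 7.0518
Terminal value at t=2: TV = D_3/(r−g) = 7.3832/(0.164−0.047) = 63.1044
P₀ = 5.8902/(1+0.164)^1 + 7.0518/(1+0.164)^2 + 63.1044/(1+0.164)^2 = 56.8400

$56.84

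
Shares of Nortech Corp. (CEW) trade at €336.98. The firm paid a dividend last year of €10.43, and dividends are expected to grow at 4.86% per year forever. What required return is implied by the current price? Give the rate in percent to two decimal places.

Rearranging the constant-growth DDM: r = D₁/P₀ + g.
D₁ = 10.43 × (1 + 0.0486) = 10.9369.
r = 10.9369 / 336.98 + 0.0486 = 0.03246 + 0.0486 = 0.08106

8.11%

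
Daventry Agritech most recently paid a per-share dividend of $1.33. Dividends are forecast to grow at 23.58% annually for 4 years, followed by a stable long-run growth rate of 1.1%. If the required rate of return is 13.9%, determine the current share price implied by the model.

$21.11

Two-stage DDM. Project D₁…D_4 at 0.2358, terminal growth 0.011, discount at r = 0.139.
D_1 = 1.6436
D_2 = 2.0312
D_3 = 2.5101
D_4 = 3.1020
Terminal value at t=4: TV = D_5/(r−g) = 3.1361/(0.139−0.011) = 24.5011
P₀ = 1.6436/(1+0.139)^1 + 2.0312/(1+0.139)^2 + 2.5101/(1+0.139)^3 + 3.1020/(1+0.139)^4 + 24.5011/(1+0.139)^4 = 21.1082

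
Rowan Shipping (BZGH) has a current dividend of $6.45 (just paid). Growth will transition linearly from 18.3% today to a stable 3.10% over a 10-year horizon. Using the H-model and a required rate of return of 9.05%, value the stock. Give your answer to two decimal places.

H-model: P₀ = D₀[(1+g_L) + H(g_S−g_L)]/(r−g_L), with H = 10/2 = 5.
P₀ = 6.45 × [(1+0.031) + 5×(0.183−0.031)] / (0.0905−0.031)
   = 6.45 × 1.7910 / 0.0595 = 194.1504

$194.15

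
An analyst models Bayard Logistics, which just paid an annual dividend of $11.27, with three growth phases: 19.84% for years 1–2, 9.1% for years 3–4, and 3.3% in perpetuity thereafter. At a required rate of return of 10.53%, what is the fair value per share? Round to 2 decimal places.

$235.88

Three-stage DDM. Project D₁…D_4; terminal Gordon value at t=4 with g = 0.033; discount at r = 0.1053.
D_1 = 13.5060
D_2 = 16.1856
D_3 = 17.6584
D_4 = 19.2654
TV_4 = 19.9011/(0.1053−0.033) = 275.2574
P₀ = Σ Dₜ/(1+r)ᵗ + TV_4/(1+r)^4 = 235.8772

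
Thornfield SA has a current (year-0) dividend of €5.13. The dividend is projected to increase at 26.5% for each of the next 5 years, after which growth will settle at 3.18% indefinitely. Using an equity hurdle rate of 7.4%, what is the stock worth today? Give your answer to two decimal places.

Two-stage DDM. Project D₁…D_5 at 0.265, terminal growth 0.0318, discount at r = 0.074.
D_1 = 6.4895
D_2 = 8.2092
D_3 = 10.3846
D_4 = 13.1365
D_5 = 16.6177
Terminal value at t=5: TV = D_6/(r−g) = 17.1461/(0.074−0.0318) = 406.3058
P₀ = 6.4895/(1+0.074)^1 + 8.2092/(1+0.074)^2 + 10.3846/(1+0.074)^3 + 13.1365/(1+0.074)^4 + 16.6177/(1+0.074)^5 + 406.3058/(1+0.074)^5 = 327.3801

€327.38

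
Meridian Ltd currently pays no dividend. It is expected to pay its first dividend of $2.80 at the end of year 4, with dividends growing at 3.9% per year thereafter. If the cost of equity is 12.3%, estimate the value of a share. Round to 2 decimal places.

Deferred-dividend DDM. At t=3 the remaining stream is a growing perpetuity with first payment D_4 = 2.80.
V_3 = D_4/(r−g) = 2.80/(0.123−0.039) = 33.3333
P₀ = V_3/(1+r)^3 = 33.3333/(1+0.123)^3 = 23.5364

$23.54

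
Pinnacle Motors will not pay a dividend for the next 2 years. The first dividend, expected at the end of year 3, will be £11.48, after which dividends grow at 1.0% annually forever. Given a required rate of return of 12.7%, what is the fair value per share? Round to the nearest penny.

£77.25

Deferred-dividend DDM. At t=2 the remaining stream is a growing perpetuity with first payment D_3 = 11.48.
V_2 = D_3/(r−g) = 11.48/(0.127−0.01) = 98.1197
P₀ = V_2/(1+r)^2 = 98.1197/(1+0.127)^2 = 77.2517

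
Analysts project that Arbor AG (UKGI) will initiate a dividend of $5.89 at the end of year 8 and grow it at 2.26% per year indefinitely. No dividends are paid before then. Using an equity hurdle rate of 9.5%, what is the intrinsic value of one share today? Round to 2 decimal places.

$43.10

Deferred-dividend DDM. At t=7 the remaining stream is a growing perpetuity with first payment D_8 = 5.89.
V_7 = D_8/(r−g) = 5.89/(0.095−0.0226) = 81.3536
P₀ = V_7/(1+r)^7 = 81.3536/(1+0.095)^7 = 43.1001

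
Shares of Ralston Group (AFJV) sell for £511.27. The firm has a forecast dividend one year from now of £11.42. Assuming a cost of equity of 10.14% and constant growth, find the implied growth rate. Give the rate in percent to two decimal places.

7.91%

From P₀ = D₁/(r − g), the implied growth is g = r − D₁/P₀.
g = 0.1014 − 11.42/511.27 = 0.1014 − 0.02234 = 0.07906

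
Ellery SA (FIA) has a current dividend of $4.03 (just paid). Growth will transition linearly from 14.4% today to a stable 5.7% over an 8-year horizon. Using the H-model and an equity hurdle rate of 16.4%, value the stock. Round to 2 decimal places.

$52.92

H-model: P₀ = D₀[(1+g_L) + H(g_S−g_L)]/(r−g_L), with H = 8/2 = 4.
P₀ = 4.03 × [(1+0.057) + 4×(0.144−0.057)] / (0.164−0.057)
   = 4.03 × 1.4050 / 0.107 = 52.9173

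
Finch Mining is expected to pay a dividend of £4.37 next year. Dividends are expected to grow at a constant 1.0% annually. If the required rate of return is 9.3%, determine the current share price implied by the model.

Gordon growth model: P₀ = D₁/(r − g), with D₁ = 4.37 given directly.
P₀ = 4.3700 / (0.093 − 0.01) = 4.3700 / 0.083 = 52.6506

£52.65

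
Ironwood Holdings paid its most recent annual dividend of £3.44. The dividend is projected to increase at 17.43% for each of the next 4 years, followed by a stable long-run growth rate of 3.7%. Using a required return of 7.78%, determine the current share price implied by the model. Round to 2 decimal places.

£140.34

Two-stage DDM. Project D₁…D_4 at 0.1743, terminal growth 0.037, discount at r = 0.0778.
D_1 = 4.0396
D_2 = 4.7437
D_3 = 5.5705
D_4 = 6.5415
Terminal value at t=4: TV = D_5/(r−g) = 6.7835/(0.0778−0.037) = 166.2621
P₀ = 4.0396/(1+0.0778)^1 + 4.7437/(1+0.0778)^2 + 5.5705/(1+0.0778)^3 + 6.5415/(1+0.0778)^4 + 166.2621/(1+0.0778)^4 = 140.3368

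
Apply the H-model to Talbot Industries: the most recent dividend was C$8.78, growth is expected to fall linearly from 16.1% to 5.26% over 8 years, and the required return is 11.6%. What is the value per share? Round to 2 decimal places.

H-model: P₀ = D₀[(1+g_L) + H(g_S−g_L)]/(r−g_L), with H = 8/2 = 4.
P₀ = 8.78 × [(1+0.0526) + 4×(0.161−0.0526)] / (0.116−0.0526)
   = 8.78 × 1.4862 / 0.0634 = 205.8176

C$205.82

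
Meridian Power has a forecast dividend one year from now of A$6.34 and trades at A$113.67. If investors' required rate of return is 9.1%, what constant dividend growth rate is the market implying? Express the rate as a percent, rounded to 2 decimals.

3.52%

From P₀ = D₁/(r − g), the implied growth is g = r − D₁/P₀.
g = 0.091 − 6.34/113.67 = 0.091 − 0.05578 = 0.03522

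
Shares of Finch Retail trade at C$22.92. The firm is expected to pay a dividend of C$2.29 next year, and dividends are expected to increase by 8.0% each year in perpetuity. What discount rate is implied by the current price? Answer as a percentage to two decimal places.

Rearranging the constant-growth DDM: r = D₁/P₀ + g.
r = 2.2900 / 22.92 + 0.08 = 0.09991 + 0.08 = 0.17991

17.99%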